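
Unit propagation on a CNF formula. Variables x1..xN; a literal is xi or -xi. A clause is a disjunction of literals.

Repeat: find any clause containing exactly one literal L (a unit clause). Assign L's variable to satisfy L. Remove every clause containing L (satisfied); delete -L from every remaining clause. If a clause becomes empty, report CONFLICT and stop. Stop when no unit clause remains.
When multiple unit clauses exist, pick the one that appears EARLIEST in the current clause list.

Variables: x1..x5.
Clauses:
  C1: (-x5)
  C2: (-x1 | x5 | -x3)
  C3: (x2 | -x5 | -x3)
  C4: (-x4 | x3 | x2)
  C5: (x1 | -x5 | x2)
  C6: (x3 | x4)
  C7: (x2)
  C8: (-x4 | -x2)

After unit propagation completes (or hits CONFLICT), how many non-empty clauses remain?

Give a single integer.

Answer: 0

Derivation:
unit clause [-5] forces x5=F; simplify:
  drop 5 from [-1, 5, -3] -> [-1, -3]
  satisfied 3 clause(s); 5 remain; assigned so far: [5]
unit clause [2] forces x2=T; simplify:
  drop -2 from [-4, -2] -> [-4]
  satisfied 2 clause(s); 3 remain; assigned so far: [2, 5]
unit clause [-4] forces x4=F; simplify:
  drop 4 from [3, 4] -> [3]
  satisfied 1 clause(s); 2 remain; assigned so far: [2, 4, 5]
unit clause [3] forces x3=T; simplify:
  drop -3 from [-1, -3] -> [-1]
  satisfied 1 clause(s); 1 remain; assigned so far: [2, 3, 4, 5]
unit clause [-1] forces x1=F; simplify:
  satisfied 1 clause(s); 0 remain; assigned so far: [1, 2, 3, 4, 5]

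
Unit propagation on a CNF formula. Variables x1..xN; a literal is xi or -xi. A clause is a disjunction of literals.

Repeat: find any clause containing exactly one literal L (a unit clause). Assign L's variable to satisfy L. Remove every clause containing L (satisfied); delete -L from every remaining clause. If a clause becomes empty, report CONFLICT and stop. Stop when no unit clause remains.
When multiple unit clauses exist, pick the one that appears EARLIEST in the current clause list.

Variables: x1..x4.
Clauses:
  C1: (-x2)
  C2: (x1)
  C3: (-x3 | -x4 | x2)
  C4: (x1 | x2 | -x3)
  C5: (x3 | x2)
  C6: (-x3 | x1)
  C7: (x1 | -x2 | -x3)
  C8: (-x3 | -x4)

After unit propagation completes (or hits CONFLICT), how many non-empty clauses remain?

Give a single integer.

unit clause [-2] forces x2=F; simplify:
  drop 2 from [-3, -4, 2] -> [-3, -4]
  drop 2 from [1, 2, -3] -> [1, -3]
  drop 2 from [3, 2] -> [3]
  satisfied 2 clause(s); 6 remain; assigned so far: [2]
unit clause [1] forces x1=T; simplify:
  satisfied 3 clause(s); 3 remain; assigned so far: [1, 2]
unit clause [3] forces x3=T; simplify:
  drop -3 from [-3, -4] -> [-4]
  drop -3 from [-3, -4] -> [-4]
  satisfied 1 clause(s); 2 remain; assigned so far: [1, 2, 3]
unit clause [-4] forces x4=F; simplify:
  satisfied 2 clause(s); 0 remain; assigned so far: [1, 2, 3, 4]

Answer: 0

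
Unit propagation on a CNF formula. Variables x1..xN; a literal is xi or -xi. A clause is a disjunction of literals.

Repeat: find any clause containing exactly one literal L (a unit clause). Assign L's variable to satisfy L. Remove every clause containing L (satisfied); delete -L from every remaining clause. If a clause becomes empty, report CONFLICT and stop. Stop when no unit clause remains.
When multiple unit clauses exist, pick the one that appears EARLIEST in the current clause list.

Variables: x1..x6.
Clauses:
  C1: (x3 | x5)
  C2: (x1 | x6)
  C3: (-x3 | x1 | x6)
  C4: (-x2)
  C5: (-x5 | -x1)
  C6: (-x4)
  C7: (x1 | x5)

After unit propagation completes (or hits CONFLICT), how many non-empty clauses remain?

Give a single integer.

unit clause [-2] forces x2=F; simplify:
  satisfied 1 clause(s); 6 remain; assigned so far: [2]
unit clause [-4] forces x4=F; simplify:
  satisfied 1 clause(s); 5 remain; assigned so far: [2, 4]

Answer: 5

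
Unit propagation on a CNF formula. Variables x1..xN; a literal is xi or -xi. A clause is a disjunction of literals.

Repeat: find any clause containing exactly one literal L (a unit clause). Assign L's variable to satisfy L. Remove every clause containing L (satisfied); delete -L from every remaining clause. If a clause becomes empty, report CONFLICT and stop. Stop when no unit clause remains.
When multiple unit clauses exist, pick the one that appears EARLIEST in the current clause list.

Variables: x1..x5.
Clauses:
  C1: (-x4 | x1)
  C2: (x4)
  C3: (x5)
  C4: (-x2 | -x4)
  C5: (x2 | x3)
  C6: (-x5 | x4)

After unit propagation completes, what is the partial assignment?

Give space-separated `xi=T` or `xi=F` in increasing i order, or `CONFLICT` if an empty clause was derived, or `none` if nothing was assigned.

Answer: x1=T x2=F x3=T x4=T x5=T

Derivation:
unit clause [4] forces x4=T; simplify:
  drop -4 from [-4, 1] -> [1]
  drop -4 from [-2, -4] -> [-2]
  satisfied 2 clause(s); 4 remain; assigned so far: [4]
unit clause [1] forces x1=T; simplify:
  satisfied 1 clause(s); 3 remain; assigned so far: [1, 4]
unit clause [5] forces x5=T; simplify:
  satisfied 1 clause(s); 2 remain; assigned so far: [1, 4, 5]
unit clause [-2] forces x2=F; simplify:
  drop 2 from [2, 3] -> [3]
  satisfied 1 clause(s); 1 remain; assigned so far: [1, 2, 4, 5]
unit clause [3] forces x3=T; simplify:
  satisfied 1 clause(s); 0 remain; assigned so far: [1, 2, 3, 4, 5]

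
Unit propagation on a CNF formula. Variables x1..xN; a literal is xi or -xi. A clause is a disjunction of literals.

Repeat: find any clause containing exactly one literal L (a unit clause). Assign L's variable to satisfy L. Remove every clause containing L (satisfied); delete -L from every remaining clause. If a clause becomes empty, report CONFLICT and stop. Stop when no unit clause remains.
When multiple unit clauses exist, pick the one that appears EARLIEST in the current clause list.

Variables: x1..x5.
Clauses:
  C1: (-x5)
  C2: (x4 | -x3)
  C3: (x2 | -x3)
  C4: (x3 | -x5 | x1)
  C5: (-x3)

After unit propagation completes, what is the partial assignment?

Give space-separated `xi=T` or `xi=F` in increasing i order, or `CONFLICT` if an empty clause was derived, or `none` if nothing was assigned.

Answer: x3=F x5=F

Derivation:
unit clause [-5] forces x5=F; simplify:
  satisfied 2 clause(s); 3 remain; assigned so far: [5]
unit clause [-3] forces x3=F; simplify:
  satisfied 3 clause(s); 0 remain; assigned so far: [3, 5]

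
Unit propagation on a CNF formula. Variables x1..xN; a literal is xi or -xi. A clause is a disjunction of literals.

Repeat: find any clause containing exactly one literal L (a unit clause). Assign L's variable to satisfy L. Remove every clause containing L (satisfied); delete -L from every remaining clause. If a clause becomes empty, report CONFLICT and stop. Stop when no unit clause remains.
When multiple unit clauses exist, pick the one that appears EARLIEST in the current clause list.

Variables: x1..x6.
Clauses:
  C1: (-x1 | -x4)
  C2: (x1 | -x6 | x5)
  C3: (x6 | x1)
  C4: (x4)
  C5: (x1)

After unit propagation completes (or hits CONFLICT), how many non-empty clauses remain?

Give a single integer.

unit clause [4] forces x4=T; simplify:
  drop -4 from [-1, -4] -> [-1]
  satisfied 1 clause(s); 4 remain; assigned so far: [4]
unit clause [-1] forces x1=F; simplify:
  drop 1 from [1, -6, 5] -> [-6, 5]
  drop 1 from [6, 1] -> [6]
  drop 1 from [1] -> [] (empty!)
  satisfied 1 clause(s); 3 remain; assigned so far: [1, 4]
CONFLICT (empty clause)

Answer: 2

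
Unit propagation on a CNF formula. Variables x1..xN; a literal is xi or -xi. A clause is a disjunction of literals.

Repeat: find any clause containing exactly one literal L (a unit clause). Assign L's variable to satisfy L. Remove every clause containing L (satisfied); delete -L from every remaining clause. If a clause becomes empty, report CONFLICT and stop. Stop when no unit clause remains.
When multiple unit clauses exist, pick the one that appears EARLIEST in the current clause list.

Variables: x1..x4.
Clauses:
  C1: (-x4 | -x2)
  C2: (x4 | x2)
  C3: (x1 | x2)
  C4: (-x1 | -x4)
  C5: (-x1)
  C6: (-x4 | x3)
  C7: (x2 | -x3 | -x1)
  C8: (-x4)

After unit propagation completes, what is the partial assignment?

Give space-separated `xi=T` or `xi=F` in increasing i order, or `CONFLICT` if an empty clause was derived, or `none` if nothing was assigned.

unit clause [-1] forces x1=F; simplify:
  drop 1 from [1, 2] -> [2]
  satisfied 3 clause(s); 5 remain; assigned so far: [1]
unit clause [2] forces x2=T; simplify:
  drop -2 from [-4, -2] -> [-4]
  satisfied 2 clause(s); 3 remain; assigned so far: [1, 2]
unit clause [-4] forces x4=F; simplify:
  satisfied 3 clause(s); 0 remain; assigned so far: [1, 2, 4]

Answer: x1=F x2=T x4=F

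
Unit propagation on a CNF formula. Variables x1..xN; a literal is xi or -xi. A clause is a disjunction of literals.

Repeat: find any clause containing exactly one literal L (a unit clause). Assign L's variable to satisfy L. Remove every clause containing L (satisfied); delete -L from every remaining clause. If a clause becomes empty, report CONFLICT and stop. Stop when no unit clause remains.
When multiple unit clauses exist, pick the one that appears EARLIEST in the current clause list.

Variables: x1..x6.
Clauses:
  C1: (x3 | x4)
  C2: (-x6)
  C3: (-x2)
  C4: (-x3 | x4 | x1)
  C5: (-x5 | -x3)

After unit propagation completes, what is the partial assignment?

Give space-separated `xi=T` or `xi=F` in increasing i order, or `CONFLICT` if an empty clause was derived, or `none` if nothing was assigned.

Answer: x2=F x6=F

Derivation:
unit clause [-6] forces x6=F; simplify:
  satisfied 1 clause(s); 4 remain; assigned so far: [6]
unit clause [-2] forces x2=F; simplify:
  satisfied 1 clause(s); 3 remain; assigned so far: [2, 6]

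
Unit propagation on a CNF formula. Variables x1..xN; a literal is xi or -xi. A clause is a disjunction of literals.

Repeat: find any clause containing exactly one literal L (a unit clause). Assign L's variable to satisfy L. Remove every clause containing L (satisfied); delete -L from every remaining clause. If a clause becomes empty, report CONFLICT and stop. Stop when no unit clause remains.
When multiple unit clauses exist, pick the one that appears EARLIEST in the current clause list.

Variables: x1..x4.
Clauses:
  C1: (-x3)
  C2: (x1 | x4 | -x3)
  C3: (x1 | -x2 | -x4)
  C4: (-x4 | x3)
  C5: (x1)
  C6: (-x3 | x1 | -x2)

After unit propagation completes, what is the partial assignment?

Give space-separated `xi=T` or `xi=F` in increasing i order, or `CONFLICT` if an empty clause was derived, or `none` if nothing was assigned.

unit clause [-3] forces x3=F; simplify:
  drop 3 from [-4, 3] -> [-4]
  satisfied 3 clause(s); 3 remain; assigned so far: [3]
unit clause [-4] forces x4=F; simplify:
  satisfied 2 clause(s); 1 remain; assigned so far: [3, 4]
unit clause [1] forces x1=T; simplify:
  satisfied 1 clause(s); 0 remain; assigned so far: [1, 3, 4]

Answer: x1=T x3=F x4=F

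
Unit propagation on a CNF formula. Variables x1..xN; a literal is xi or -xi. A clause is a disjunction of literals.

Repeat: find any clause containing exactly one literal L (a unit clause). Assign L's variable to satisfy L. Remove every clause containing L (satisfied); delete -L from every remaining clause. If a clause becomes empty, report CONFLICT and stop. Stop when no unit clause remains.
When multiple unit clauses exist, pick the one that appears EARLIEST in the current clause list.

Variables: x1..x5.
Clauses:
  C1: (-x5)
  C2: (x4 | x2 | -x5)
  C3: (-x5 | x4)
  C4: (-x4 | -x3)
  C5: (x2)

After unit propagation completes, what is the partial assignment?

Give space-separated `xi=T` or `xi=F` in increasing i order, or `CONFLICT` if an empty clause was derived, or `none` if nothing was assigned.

unit clause [-5] forces x5=F; simplify:
  satisfied 3 clause(s); 2 remain; assigned so far: [5]
unit clause [2] forces x2=T; simplify:
  satisfied 1 clause(s); 1 remain; assigned so far: [2, 5]

Answer: x2=T x5=F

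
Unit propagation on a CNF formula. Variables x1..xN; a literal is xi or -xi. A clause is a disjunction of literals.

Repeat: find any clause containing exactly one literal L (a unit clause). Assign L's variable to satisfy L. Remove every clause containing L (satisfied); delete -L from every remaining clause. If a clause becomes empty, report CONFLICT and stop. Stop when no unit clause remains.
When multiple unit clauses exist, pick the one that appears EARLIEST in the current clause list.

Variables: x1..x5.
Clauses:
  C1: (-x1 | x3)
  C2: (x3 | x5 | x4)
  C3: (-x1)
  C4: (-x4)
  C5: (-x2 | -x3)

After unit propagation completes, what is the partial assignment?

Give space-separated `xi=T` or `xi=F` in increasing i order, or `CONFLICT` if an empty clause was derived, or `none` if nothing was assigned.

Answer: x1=F x4=F

Derivation:
unit clause [-1] forces x1=F; simplify:
  satisfied 2 clause(s); 3 remain; assigned so far: [1]
unit clause [-4] forces x4=F; simplify:
  drop 4 from [3, 5, 4] -> [3, 5]
  satisfied 1 clause(s); 2 remain; assigned so far: [1, 4]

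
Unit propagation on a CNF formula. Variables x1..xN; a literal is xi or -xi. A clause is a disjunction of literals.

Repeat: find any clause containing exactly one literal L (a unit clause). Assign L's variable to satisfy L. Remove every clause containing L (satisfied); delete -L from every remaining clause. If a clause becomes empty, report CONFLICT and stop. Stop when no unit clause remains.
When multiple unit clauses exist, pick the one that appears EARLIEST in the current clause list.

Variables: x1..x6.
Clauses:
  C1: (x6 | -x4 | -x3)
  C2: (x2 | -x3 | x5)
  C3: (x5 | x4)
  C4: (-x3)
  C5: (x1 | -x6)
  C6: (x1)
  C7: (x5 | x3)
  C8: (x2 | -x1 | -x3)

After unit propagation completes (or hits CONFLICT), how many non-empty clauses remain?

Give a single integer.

Answer: 0

Derivation:
unit clause [-3] forces x3=F; simplify:
  drop 3 from [5, 3] -> [5]
  satisfied 4 clause(s); 4 remain; assigned so far: [3]
unit clause [1] forces x1=T; simplify:
  satisfied 2 clause(s); 2 remain; assigned so far: [1, 3]
unit clause [5] forces x5=T; simplify:
  satisfied 2 clause(s); 0 remain; assigned so far: [1, 3, 5]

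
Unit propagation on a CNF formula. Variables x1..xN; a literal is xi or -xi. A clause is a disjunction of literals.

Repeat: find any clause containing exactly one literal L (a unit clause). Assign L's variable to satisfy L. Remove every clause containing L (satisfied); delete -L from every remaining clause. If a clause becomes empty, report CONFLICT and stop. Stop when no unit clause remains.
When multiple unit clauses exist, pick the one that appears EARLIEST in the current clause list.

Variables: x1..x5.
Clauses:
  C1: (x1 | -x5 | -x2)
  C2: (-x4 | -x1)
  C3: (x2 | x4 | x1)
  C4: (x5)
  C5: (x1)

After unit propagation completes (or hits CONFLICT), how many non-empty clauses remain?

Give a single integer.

Answer: 0

Derivation:
unit clause [5] forces x5=T; simplify:
  drop -5 from [1, -5, -2] -> [1, -2]
  satisfied 1 clause(s); 4 remain; assigned so far: [5]
unit clause [1] forces x1=T; simplify:
  drop -1 from [-4, -1] -> [-4]
  satisfied 3 clause(s); 1 remain; assigned so far: [1, 5]
unit clause [-4] forces x4=F; simplify:
  satisfied 1 clause(s); 0 remain; assigned so far: [1, 4, 5]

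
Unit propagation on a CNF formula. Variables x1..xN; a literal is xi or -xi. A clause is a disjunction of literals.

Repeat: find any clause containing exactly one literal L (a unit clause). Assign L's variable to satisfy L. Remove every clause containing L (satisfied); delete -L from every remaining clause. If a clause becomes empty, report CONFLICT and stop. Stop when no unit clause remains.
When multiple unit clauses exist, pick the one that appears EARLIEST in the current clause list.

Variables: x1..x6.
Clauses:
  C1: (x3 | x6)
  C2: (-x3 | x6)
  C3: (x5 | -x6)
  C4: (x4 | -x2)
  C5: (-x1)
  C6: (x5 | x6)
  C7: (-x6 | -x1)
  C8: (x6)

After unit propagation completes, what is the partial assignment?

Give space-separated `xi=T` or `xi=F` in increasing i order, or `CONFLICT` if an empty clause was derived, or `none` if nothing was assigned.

unit clause [-1] forces x1=F; simplify:
  satisfied 2 clause(s); 6 remain; assigned so far: [1]
unit clause [6] forces x6=T; simplify:
  drop -6 from [5, -6] -> [5]
  satisfied 4 clause(s); 2 remain; assigned so far: [1, 6]
unit clause [5] forces x5=T; simplify:
  satisfied 1 clause(s); 1 remain; assigned so far: [1, 5, 6]

Answer: x1=F x5=T x6=T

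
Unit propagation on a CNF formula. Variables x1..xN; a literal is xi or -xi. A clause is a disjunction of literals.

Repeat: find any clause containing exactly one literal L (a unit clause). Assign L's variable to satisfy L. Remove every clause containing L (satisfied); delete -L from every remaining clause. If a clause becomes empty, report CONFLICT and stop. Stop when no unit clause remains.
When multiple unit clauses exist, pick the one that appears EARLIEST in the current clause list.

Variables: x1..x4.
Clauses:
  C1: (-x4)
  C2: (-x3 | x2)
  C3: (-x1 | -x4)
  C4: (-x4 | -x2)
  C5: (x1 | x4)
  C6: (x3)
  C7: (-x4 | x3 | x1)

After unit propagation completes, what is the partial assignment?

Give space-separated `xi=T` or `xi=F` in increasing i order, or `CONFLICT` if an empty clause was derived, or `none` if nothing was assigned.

Answer: x1=T x2=T x3=T x4=F

Derivation:
unit clause [-4] forces x4=F; simplify:
  drop 4 from [1, 4] -> [1]
  satisfied 4 clause(s); 3 remain; assigned so far: [4]
unit clause [1] forces x1=T; simplify:
  satisfied 1 clause(s); 2 remain; assigned so far: [1, 4]
unit clause [3] forces x3=T; simplify:
  drop -3 from [-3, 2] -> [2]
  satisfied 1 clause(s); 1 remain; assigned so far: [1, 3, 4]
unit clause [2] forces x2=T; simplify:
  satisfied 1 clause(s); 0 remain; assigned so far: [1, 2, 3, 4]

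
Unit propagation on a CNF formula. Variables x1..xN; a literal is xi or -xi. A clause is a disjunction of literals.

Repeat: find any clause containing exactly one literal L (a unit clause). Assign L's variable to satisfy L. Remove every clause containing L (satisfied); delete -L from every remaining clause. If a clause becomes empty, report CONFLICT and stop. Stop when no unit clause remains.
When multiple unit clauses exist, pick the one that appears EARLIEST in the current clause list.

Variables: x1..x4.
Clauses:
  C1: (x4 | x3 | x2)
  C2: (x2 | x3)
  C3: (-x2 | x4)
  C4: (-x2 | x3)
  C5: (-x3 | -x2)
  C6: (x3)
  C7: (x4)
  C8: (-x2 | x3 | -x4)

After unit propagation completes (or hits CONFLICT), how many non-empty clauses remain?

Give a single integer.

Answer: 0

Derivation:
unit clause [3] forces x3=T; simplify:
  drop -3 from [-3, -2] -> [-2]
  satisfied 5 clause(s); 3 remain; assigned so far: [3]
unit clause [-2] forces x2=F; simplify:
  satisfied 2 clause(s); 1 remain; assigned so far: [2, 3]
unit clause [4] forces x4=T; simplify:
  satisfied 1 clause(s); 0 remain; assigned so far: [2, 3, 4]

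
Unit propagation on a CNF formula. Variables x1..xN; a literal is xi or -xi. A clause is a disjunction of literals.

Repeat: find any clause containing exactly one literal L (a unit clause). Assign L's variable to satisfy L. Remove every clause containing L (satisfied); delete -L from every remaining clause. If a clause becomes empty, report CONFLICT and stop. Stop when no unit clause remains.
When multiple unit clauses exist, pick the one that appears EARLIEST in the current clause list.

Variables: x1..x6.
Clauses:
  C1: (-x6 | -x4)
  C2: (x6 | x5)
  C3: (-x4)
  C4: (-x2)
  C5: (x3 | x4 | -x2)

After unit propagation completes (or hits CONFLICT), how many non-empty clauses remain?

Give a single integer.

Answer: 1

Derivation:
unit clause [-4] forces x4=F; simplify:
  drop 4 from [3, 4, -2] -> [3, -2]
  satisfied 2 clause(s); 3 remain; assigned so far: [4]
unit clause [-2] forces x2=F; simplify:
  satisfied 2 clause(s); 1 remain; assigned so far: [2, 4]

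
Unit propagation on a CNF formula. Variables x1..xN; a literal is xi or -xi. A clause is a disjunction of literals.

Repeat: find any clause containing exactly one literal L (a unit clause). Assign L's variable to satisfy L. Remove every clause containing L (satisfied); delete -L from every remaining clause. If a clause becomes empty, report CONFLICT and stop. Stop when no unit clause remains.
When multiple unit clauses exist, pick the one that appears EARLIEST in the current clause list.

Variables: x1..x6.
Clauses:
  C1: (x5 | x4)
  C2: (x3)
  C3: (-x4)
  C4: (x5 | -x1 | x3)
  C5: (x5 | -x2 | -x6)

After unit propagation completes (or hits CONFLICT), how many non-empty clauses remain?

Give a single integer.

unit clause [3] forces x3=T; simplify:
  satisfied 2 clause(s); 3 remain; assigned so far: [3]
unit clause [-4] forces x4=F; simplify:
  drop 4 from [5, 4] -> [5]
  satisfied 1 clause(s); 2 remain; assigned so far: [3, 4]
unit clause [5] forces x5=T; simplify:
  satisfied 2 clause(s); 0 remain; assigned so far: [3, 4, 5]

Answer: 0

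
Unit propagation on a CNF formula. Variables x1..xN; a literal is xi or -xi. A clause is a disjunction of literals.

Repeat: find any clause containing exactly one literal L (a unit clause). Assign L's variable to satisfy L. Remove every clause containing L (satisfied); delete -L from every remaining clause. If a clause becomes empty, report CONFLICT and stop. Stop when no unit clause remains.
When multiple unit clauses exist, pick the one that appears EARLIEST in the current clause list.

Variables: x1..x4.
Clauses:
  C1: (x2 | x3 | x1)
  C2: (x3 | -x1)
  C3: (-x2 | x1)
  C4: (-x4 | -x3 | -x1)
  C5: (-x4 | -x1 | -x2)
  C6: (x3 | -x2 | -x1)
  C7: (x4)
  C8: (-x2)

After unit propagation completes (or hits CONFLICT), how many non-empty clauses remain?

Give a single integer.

Answer: 3

Derivation:
unit clause [4] forces x4=T; simplify:
  drop -4 from [-4, -3, -1] -> [-3, -1]
  drop -4 from [-4, -1, -2] -> [-1, -2]
  satisfied 1 clause(s); 7 remain; assigned so far: [4]
unit clause [-2] forces x2=F; simplify:
  drop 2 from [2, 3, 1] -> [3, 1]
  satisfied 4 clause(s); 3 remain; assigned so far: [2, 4]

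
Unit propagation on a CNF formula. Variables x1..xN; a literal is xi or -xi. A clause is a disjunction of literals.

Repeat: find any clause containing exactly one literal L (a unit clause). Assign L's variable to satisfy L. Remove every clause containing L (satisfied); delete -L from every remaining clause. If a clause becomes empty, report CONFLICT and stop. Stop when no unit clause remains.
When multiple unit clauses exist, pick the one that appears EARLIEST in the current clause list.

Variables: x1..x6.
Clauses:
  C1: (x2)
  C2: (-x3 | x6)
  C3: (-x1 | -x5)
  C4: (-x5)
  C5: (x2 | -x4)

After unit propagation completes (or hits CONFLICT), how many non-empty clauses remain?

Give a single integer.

Answer: 1

Derivation:
unit clause [2] forces x2=T; simplify:
  satisfied 2 clause(s); 3 remain; assigned so far: [2]
unit clause [-5] forces x5=F; simplify:
  satisfied 2 clause(s); 1 remain; assigned so far: [2, 5]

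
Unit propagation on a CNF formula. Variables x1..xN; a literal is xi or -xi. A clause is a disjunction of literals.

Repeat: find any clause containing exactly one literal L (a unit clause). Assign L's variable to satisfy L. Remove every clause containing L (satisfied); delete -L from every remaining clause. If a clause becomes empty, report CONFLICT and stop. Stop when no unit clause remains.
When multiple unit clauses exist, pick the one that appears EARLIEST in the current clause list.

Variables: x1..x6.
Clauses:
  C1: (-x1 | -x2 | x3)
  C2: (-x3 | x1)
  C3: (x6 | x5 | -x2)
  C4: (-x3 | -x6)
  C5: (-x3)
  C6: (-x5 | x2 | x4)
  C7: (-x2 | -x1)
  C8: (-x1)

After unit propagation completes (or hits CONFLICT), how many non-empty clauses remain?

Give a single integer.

Answer: 2

Derivation:
unit clause [-3] forces x3=F; simplify:
  drop 3 from [-1, -2, 3] -> [-1, -2]
  satisfied 3 clause(s); 5 remain; assigned so far: [3]
unit clause [-1] forces x1=F; simplify:
  satisfied 3 clause(s); 2 remain; assigned so far: [1, 3]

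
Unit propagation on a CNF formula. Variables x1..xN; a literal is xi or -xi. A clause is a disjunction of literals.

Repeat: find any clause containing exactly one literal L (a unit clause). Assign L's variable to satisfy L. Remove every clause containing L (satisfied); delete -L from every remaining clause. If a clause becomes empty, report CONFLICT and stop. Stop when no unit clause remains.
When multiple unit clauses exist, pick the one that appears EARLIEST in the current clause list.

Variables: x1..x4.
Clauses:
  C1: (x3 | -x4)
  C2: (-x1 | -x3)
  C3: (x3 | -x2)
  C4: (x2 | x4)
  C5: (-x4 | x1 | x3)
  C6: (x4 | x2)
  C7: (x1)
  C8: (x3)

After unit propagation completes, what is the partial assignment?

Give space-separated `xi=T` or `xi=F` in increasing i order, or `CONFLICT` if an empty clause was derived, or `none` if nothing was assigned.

unit clause [1] forces x1=T; simplify:
  drop -1 from [-1, -3] -> [-3]
  satisfied 2 clause(s); 6 remain; assigned so far: [1]
unit clause [-3] forces x3=F; simplify:
  drop 3 from [3, -4] -> [-4]
  drop 3 from [3, -2] -> [-2]
  drop 3 from [3] -> [] (empty!)
  satisfied 1 clause(s); 5 remain; assigned so far: [1, 3]
CONFLICT (empty clause)

Answer: CONFLICT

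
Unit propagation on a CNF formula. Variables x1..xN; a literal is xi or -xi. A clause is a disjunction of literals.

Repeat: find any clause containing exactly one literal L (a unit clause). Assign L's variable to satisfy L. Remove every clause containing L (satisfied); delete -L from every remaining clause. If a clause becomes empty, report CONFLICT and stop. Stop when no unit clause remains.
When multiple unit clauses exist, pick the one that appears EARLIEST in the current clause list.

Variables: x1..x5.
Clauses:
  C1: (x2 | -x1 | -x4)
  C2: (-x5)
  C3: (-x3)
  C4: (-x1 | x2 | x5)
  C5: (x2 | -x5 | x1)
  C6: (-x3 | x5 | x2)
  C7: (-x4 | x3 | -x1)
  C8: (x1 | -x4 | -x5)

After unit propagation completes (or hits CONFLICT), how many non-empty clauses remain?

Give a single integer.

Answer: 3

Derivation:
unit clause [-5] forces x5=F; simplify:
  drop 5 from [-1, 2, 5] -> [-1, 2]
  drop 5 from [-3, 5, 2] -> [-3, 2]
  satisfied 3 clause(s); 5 remain; assigned so far: [5]
unit clause [-3] forces x3=F; simplify:
  drop 3 from [-4, 3, -1] -> [-4, -1]
  satisfied 2 clause(s); 3 remain; assigned so far: [3, 5]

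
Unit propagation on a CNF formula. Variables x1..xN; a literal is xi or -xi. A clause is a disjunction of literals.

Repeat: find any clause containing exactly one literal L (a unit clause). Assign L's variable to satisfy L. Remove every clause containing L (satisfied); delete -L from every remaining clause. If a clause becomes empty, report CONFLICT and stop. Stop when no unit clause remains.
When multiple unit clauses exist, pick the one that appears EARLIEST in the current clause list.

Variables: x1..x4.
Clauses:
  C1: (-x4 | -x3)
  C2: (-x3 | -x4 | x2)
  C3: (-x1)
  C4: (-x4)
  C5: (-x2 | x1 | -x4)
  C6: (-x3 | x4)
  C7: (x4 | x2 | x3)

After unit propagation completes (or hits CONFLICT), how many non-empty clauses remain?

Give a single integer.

Answer: 0

Derivation:
unit clause [-1] forces x1=F; simplify:
  drop 1 from [-2, 1, -4] -> [-2, -4]
  satisfied 1 clause(s); 6 remain; assigned so far: [1]
unit clause [-4] forces x4=F; simplify:
  drop 4 from [-3, 4] -> [-3]
  drop 4 from [4, 2, 3] -> [2, 3]
  satisfied 4 clause(s); 2 remain; assigned so far: [1, 4]
unit clause [-3] forces x3=F; simplify:
  drop 3 from [2, 3] -> [2]
  satisfied 1 clause(s); 1 remain; assigned so far: [1, 3, 4]
unit clause [2] forces x2=T; simplify:
  satisfied 1 clause(s); 0 remain; assigned so far: [1, 2, 3, 4]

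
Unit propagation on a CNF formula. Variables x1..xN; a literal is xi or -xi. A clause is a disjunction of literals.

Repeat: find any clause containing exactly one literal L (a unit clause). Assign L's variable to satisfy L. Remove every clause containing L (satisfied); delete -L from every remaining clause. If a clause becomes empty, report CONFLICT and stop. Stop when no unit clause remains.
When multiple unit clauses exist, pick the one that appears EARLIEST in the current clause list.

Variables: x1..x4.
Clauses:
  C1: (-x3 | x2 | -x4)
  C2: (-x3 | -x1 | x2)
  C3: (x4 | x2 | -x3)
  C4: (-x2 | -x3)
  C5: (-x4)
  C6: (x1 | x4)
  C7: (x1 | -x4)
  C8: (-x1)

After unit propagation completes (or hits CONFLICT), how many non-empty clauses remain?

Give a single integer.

unit clause [-4] forces x4=F; simplify:
  drop 4 from [4, 2, -3] -> [2, -3]
  drop 4 from [1, 4] -> [1]
  satisfied 3 clause(s); 5 remain; assigned so far: [4]
unit clause [1] forces x1=T; simplify:
  drop -1 from [-3, -1, 2] -> [-3, 2]
  drop -1 from [-1] -> [] (empty!)
  satisfied 1 clause(s); 4 remain; assigned so far: [1, 4]
CONFLICT (empty clause)

Answer: 3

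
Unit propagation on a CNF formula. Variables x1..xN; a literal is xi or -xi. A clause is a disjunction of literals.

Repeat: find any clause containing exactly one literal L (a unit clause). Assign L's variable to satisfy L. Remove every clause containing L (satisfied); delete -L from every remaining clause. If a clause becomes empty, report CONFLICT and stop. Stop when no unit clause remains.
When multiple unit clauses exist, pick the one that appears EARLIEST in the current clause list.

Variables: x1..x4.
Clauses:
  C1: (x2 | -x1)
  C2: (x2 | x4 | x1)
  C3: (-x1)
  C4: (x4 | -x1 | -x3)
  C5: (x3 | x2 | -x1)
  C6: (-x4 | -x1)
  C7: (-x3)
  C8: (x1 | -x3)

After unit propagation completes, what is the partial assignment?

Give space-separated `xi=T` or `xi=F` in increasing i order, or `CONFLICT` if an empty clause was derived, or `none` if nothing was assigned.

unit clause [-1] forces x1=F; simplify:
  drop 1 from [2, 4, 1] -> [2, 4]
  drop 1 from [1, -3] -> [-3]
  satisfied 5 clause(s); 3 remain; assigned so far: [1]
unit clause [-3] forces x3=F; simplify:
  satisfied 2 clause(s); 1 remain; assigned so far: [1, 3]

Answer: x1=F x3=F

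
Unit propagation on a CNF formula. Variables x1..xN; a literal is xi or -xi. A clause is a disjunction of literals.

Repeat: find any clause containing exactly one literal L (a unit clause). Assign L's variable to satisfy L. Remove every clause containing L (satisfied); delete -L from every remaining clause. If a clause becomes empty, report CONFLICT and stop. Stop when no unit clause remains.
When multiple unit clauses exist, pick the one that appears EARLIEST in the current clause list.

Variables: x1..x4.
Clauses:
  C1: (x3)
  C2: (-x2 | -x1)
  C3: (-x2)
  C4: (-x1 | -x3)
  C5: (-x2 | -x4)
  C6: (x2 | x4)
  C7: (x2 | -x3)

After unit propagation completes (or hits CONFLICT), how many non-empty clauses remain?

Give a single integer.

Answer: 2

Derivation:
unit clause [3] forces x3=T; simplify:
  drop -3 from [-1, -3] -> [-1]
  drop -3 from [2, -3] -> [2]
  satisfied 1 clause(s); 6 remain; assigned so far: [3]
unit clause [-2] forces x2=F; simplify:
  drop 2 from [2, 4] -> [4]
  drop 2 from [2] -> [] (empty!)
  satisfied 3 clause(s); 3 remain; assigned so far: [2, 3]
CONFLICT (empty clause)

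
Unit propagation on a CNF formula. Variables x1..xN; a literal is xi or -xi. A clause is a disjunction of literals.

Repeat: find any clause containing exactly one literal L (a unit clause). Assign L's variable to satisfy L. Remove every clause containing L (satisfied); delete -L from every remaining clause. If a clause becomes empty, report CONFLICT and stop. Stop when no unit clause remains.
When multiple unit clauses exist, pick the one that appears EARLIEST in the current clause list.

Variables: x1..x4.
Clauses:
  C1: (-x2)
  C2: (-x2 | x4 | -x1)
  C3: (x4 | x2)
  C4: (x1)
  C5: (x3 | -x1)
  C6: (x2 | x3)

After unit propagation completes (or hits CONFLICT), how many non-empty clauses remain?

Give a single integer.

unit clause [-2] forces x2=F; simplify:
  drop 2 from [4, 2] -> [4]
  drop 2 from [2, 3] -> [3]
  satisfied 2 clause(s); 4 remain; assigned so far: [2]
unit clause [4] forces x4=T; simplify:
  satisfied 1 clause(s); 3 remain; assigned so far: [2, 4]
unit clause [1] forces x1=T; simplify:
  drop -1 from [3, -1] -> [3]
  satisfied 1 clause(s); 2 remain; assigned so far: [1, 2, 4]
unit clause [3] forces x3=T; simplify:
  satisfied 2 clause(s); 0 remain; assigned so far: [1, 2, 3, 4]

Answer: 0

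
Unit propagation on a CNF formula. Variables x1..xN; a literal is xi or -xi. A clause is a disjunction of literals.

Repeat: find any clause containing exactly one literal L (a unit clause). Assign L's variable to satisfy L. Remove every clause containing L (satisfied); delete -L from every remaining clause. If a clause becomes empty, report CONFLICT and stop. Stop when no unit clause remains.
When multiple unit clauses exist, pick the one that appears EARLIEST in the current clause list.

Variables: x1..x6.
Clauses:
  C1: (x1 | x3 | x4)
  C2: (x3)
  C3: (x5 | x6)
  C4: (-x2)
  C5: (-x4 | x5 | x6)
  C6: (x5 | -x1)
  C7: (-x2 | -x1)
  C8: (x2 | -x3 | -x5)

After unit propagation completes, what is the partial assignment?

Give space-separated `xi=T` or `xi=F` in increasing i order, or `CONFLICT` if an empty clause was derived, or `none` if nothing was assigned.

unit clause [3] forces x3=T; simplify:
  drop -3 from [2, -3, -5] -> [2, -5]
  satisfied 2 clause(s); 6 remain; assigned so far: [3]
unit clause [-2] forces x2=F; simplify:
  drop 2 from [2, -5] -> [-5]
  satisfied 2 clause(s); 4 remain; assigned so far: [2, 3]
unit clause [-5] forces x5=F; simplify:
  drop 5 from [5, 6] -> [6]
  drop 5 from [-4, 5, 6] -> [-4, 6]
  drop 5 from [5, -1] -> [-1]
  satisfied 1 clause(s); 3 remain; assigned so far: [2, 3, 5]
unit clause [6] forces x6=T; simplify:
  satisfied 2 clause(s); 1 remain; assigned so far: [2, 3, 5, 6]
unit clause [-1] forces x1=F; simplify:
  satisfied 1 clause(s); 0 remain; assigned so far: [1, 2, 3, 5, 6]

Answer: x1=F x2=F x3=T x5=F x6=T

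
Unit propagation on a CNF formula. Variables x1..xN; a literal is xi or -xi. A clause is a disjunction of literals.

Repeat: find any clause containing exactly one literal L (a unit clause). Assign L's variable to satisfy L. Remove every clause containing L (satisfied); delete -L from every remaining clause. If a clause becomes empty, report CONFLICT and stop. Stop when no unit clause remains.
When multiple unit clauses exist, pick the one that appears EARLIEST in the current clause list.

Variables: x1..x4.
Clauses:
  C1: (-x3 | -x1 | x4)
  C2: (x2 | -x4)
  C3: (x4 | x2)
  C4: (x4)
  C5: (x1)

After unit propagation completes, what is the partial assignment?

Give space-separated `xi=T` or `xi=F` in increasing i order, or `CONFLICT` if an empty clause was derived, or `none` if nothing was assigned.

unit clause [4] forces x4=T; simplify:
  drop -4 from [2, -4] -> [2]
  satisfied 3 clause(s); 2 remain; assigned so far: [4]
unit clause [2] forces x2=T; simplify:
  satisfied 1 clause(s); 1 remain; assigned so far: [2, 4]
unit clause [1] forces x1=T; simplify:
  satisfied 1 clause(s); 0 remain; assigned so far: [1, 2, 4]

Answer: x1=T x2=T x4=T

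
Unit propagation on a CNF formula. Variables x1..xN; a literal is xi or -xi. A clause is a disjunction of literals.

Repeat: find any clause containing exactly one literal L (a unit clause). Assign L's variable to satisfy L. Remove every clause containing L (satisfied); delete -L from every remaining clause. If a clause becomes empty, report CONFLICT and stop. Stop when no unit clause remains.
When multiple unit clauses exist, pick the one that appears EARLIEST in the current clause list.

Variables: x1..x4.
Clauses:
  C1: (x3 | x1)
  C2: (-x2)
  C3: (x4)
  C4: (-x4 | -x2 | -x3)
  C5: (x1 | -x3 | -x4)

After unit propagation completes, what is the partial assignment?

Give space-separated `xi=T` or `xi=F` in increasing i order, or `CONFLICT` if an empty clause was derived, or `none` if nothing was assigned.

Answer: x2=F x4=T

Derivation:
unit clause [-2] forces x2=F; simplify:
  satisfied 2 clause(s); 3 remain; assigned so far: [2]
unit clause [4] forces x4=T; simplify:
  drop -4 from [1, -3, -4] -> [1, -3]
  satisfied 1 clause(s); 2 remain; assigned so far: [2, 4]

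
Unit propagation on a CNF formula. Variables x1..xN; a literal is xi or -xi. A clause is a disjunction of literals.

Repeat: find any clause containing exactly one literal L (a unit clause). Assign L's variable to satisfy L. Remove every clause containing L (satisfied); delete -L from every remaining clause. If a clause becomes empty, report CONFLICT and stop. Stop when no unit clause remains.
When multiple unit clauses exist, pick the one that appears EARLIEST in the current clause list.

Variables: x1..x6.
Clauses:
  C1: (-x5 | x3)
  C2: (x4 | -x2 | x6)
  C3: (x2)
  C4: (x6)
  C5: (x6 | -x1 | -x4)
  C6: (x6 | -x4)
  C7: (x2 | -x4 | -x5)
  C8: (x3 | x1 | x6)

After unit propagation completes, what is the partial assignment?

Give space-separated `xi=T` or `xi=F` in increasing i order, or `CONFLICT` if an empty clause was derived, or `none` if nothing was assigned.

Answer: x2=T x6=T

Derivation:
unit clause [2] forces x2=T; simplify:
  drop -2 from [4, -2, 6] -> [4, 6]
  satisfied 2 clause(s); 6 remain; assigned so far: [2]
unit clause [6] forces x6=T; simplify:
  satisfied 5 clause(s); 1 remain; assigned so far: [2, 6]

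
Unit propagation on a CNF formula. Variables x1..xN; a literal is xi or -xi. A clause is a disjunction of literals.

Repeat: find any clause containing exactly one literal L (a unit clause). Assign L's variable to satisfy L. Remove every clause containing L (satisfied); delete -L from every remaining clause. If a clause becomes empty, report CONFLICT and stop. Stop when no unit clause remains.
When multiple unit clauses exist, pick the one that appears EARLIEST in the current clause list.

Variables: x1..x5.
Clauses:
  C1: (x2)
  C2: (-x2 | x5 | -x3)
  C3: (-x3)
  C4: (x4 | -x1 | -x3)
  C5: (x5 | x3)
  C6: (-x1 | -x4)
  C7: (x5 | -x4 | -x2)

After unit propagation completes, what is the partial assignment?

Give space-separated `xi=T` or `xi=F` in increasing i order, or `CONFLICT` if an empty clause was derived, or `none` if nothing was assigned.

unit clause [2] forces x2=T; simplify:
  drop -2 from [-2, 5, -3] -> [5, -3]
  drop -2 from [5, -4, -2] -> [5, -4]
  satisfied 1 clause(s); 6 remain; assigned so far: [2]
unit clause [-3] forces x3=F; simplify:
  drop 3 from [5, 3] -> [5]
  satisfied 3 clause(s); 3 remain; assigned so far: [2, 3]
unit clause [5] forces x5=T; simplify:
  satisfied 2 clause(s); 1 remain; assigned so far: [2, 3, 5]

Answer: x2=T x3=F x5=T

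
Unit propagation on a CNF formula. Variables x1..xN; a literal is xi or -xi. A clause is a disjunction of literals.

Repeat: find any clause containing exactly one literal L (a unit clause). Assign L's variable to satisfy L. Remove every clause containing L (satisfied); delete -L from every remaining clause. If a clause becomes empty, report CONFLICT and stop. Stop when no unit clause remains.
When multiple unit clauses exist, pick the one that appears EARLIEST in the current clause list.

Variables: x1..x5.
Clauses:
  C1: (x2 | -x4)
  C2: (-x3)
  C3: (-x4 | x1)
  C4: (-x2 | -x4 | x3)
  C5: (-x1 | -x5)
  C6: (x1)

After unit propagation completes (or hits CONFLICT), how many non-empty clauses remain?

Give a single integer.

unit clause [-3] forces x3=F; simplify:
  drop 3 from [-2, -4, 3] -> [-2, -4]
  satisfied 1 clause(s); 5 remain; assigned so far: [3]
unit clause [1] forces x1=T; simplify:
  drop -1 from [-1, -5] -> [-5]
  satisfied 2 clause(s); 3 remain; assigned so far: [1, 3]
unit clause [-5] forces x5=F; simplify:
  satisfied 1 clause(s); 2 remain; assigned so far: [1, 3, 5]

Answer: 2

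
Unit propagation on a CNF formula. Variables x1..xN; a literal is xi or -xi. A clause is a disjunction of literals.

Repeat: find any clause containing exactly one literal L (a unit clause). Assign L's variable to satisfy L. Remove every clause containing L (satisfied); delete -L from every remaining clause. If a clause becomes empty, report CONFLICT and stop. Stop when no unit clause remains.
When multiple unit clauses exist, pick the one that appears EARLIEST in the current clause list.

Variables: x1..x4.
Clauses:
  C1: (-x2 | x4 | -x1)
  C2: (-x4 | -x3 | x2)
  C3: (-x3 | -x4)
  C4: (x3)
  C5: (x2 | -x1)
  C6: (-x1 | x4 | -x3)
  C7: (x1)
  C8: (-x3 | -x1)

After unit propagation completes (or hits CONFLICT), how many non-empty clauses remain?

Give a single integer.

Answer: 0

Derivation:
unit clause [3] forces x3=T; simplify:
  drop -3 from [-4, -3, 2] -> [-4, 2]
  drop -3 from [-3, -4] -> [-4]
  drop -3 from [-1, 4, -3] -> [-1, 4]
  drop -3 from [-3, -1] -> [-1]
  satisfied 1 clause(s); 7 remain; assigned so far: [3]
unit clause [-4] forces x4=F; simplify:
  drop 4 from [-2, 4, -1] -> [-2, -1]
  drop 4 from [-1, 4] -> [-1]
  satisfied 2 clause(s); 5 remain; assigned so far: [3, 4]
unit clause [-1] forces x1=F; simplify:
  drop 1 from [1] -> [] (empty!)
  satisfied 4 clause(s); 1 remain; assigned so far: [1, 3, 4]
CONFLICT (empty clause)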